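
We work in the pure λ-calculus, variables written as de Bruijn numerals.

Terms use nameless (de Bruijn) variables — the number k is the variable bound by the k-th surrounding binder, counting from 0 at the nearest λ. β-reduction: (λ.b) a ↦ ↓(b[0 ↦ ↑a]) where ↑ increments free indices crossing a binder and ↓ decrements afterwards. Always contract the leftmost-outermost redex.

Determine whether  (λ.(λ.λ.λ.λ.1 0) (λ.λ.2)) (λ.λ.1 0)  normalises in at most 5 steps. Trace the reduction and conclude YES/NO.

  start: (λ.(λ.λ.λ.λ.1 0) (λ.λ.2)) (λ.λ.1 0)
  →1  (λ.λ.λ.λ.1 0) (λ.λ.λ.λ.1 0)
  →2  λ.λ.λ.1 0

Answer: YES — reaches normal form λ.λ.λ.1 0 in 2 ≤ 5 steps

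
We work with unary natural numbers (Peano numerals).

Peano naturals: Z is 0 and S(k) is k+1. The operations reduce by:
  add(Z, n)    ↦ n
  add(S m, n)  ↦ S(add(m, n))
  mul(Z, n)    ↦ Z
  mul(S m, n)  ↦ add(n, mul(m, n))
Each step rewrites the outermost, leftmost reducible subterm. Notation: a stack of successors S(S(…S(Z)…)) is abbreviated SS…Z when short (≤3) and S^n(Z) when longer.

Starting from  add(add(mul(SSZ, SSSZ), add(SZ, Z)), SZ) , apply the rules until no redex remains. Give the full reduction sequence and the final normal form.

  start: add(add(mul(SSZ, SSSZ), add(SZ, Z)), SZ)
  →1  add(add(add(SSSZ, mul(SZ, SSSZ)), add(SZ, Z)), SZ)
  →2  add(add(S(add(SSZ, mul(SZ, SSSZ))), add(SZ, Z)), SZ)
  →3  add(S(add(add(SSZ, mul(SZ, SSSZ)), add(SZ, Z))), SZ)
  →4  S(add(add(add(SSZ, mul(SZ, SSSZ)), add(SZ, Z)), SZ))
  →5  S(add(add(S(add(SZ, mul(SZ, SSSZ))), add(SZ, Z)), SZ))
  →6  S(add(S(add(add(SZ, mul(SZ, SSSZ)), add(SZ, Z))), SZ))
  →7  S(S(add(add(add(SZ, mul(SZ, SSSZ)), add(SZ, Z)), SZ)))
  →8  S(S(add(add(S(add(Z, mul(SZ, SSSZ))), add(SZ, Z)), SZ)))
  →9  S(S(add(S(add(add(Z, mul(SZ, SSSZ)), add(SZ, Z))), SZ)))
  →10  S(S(S(add(add(add(Z, mul(SZ, SSSZ)), add(SZ, Z)), SZ))))
  →11  S(S(S(add(add(mul(SZ, SSSZ), add(SZ, Z)), SZ))))
  →12  S(S(S(add(add(add(SSSZ, mul(Z, SSSZ)), add(SZ, Z)), SZ))))
  →13  S(S(S(add(add(S(add(SSZ, mul(Z, SSSZ))), add(SZ, Z)), SZ))))
  →14  S(S(S(add(S(add(add(SSZ, mul(Z, SSSZ)), add(SZ, Z))), SZ))))
  →15  S(S(S(S(add(add(add(SSZ, mul(Z, SSSZ)), add(SZ, Z)), SZ)))))
  →16  S(S(S(S(add(add(S(add(SZ, mul(Z, SSSZ))), add(SZ, Z)), SZ)))))
  →17  S(S(S(S(add(S(add(add(SZ, mul(Z, SSSZ)), add(SZ, Z))), SZ)))))
  →18  S(S(S(S(S(add(add(add(SZ, mul(Z, SSSZ)), add(SZ, Z)), SZ))))))
  →19  S(S(S(S(S(add(add(S(add(Z, mul(Z, SSSZ))), add(SZ, Z)), SZ))))))
  →20  S(S(S(S(S(add(S(add(add(Z, mul(Z, SSSZ)), add(SZ, Z))), SZ))))))
  →21  S(S(S(S(S(S(add(add(add(Z, mul(Z, SSSZ)), add(SZ, Z)), SZ)))))))
  →22  S(S(S(S(S(S(add(add(mul(Z, SSSZ), add(SZ, Z)), SZ)))))))
  →23  S(S(S(S(S(S(add(add(Z, add(SZ, Z)), SZ)))))))
  →24  S(S(S(S(S(S(add(add(SZ, Z), SZ)))))))
  →25  S(S(S(S(S(S(add(S(add(Z, Z)), SZ)))))))
  →26  S(S(S(S(S(S(S(add(add(Z, Z), SZ))))))))
  →27  S(S(S(S(S(S(S(add(Z, SZ))))))))
  →28  S^8(Z)

Answer: normal form = S^8(Z)  (in 28 steps)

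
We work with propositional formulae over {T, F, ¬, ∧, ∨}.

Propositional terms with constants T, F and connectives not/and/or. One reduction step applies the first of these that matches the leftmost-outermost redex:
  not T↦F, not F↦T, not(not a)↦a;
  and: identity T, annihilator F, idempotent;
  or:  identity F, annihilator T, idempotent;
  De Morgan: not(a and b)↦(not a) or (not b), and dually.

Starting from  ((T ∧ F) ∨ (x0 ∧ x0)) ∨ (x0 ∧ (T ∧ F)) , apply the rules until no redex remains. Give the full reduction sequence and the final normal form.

  start: ((T ∧ F) ∨ (x0 ∧ x0)) ∨ (x0 ∧ (T ∧ F))
  →1  (F ∨ (x0 ∧ x0)) ∨ (x0 ∧ (T ∧ F))
  →2  (x0 ∧ x0) ∨ (x0 ∧ (T ∧ F))
  →3  x0 ∨ (x0 ∧ (T ∧ F))
  →4  x0 ∨ (x0 ∧ F)
  →5  x0 ∨ F
  →6  x0

Answer: normal form = x0  (in 6 steps)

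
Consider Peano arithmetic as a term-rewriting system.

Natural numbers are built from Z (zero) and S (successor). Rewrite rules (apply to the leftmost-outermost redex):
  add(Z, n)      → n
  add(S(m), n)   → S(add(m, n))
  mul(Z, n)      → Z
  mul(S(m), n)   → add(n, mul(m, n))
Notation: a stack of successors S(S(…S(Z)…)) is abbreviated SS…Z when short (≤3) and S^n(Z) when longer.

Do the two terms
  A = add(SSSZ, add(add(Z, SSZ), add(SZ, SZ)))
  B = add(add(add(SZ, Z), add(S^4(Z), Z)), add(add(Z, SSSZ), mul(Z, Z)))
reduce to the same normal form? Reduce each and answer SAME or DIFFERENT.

Answer: DIFFERENT — A ⇓ S^7(Z), B ⇓ S^8(Z)

Reduction:
Term A:
  start: add(SSSZ, add(add(Z, SSZ), add(SZ, SZ)))
  →1  S(add(SSZ, add(add(Z, SSZ), add(SZ, SZ))))
  →2  S(S(add(SZ, add(add(Z, SSZ), add(SZ, SZ)))))
  →3  S(S(S(add(Z, add(add(Z, SSZ), add(SZ, SZ))))))
  →4  S(S(S(add(add(Z, SSZ), add(SZ, SZ)))))
  →5  S(S(S(add(SSZ, add(SZ, SZ)))))
  →6  S(S(S(S(add(SZ, add(SZ, SZ))))))
  →7  S(S(S(S(S(add(Z, add(SZ, SZ)))))))
  →8  S(S(S(S(S(add(SZ, SZ))))))
  →9  S(S(S(S(S(S(add(Z, SZ)))))))
  →10  S^7(Z)

Term B:
  start: add(add(add(SZ, Z), add(S^4(Z), Z)), add(add(Z, SSSZ), mul(Z, Z)))
  →1  add(add(S(add(Z, Z)), add(S^4(Z), Z)), add(add(Z, SSSZ), mul(Z, Z)))
  →2  add(S(add(add(Z, Z), add(S^4(Z), Z))), add(add(Z, SSSZ), mul(Z, Z)))
  →3  S(add(add(add(Z, Z), add(S^4(Z), Z)), add(add(Z, SSSZ), mul(Z, Z))))
  →4  S(add(add(Z, add(S^4(Z), Z)), add(add(Z, SSSZ), mul(Z, Z))))
  →5  S(add(add(S^4(Z), Z), add(add(Z, SSSZ), mul(Z, Z))))
  →6  S(add(S(add(SSSZ, Z)), add(add(Z, SSSZ), mul(Z, Z))))
  →7  S(S(add(add(SSSZ, Z), add(add(Z, SSSZ), mul(Z, Z)))))
  →8  S(S(add(S(add(SSZ, Z)), add(add(Z, SSSZ), mul(Z, Z)))))
  →9  S(S(S(add(add(SSZ, Z), add(add(Z, SSSZ), mul(Z, Z))))))
  →10  S(S(S(add(S(add(SZ, Z)), add(add(Z, SSSZ), mul(Z, Z))))))
  →11  S(S(S(S(add(add(SZ, Z), add(add(Z, SSSZ), mul(Z, Z)))))))
  →12  S(S(S(S(add(S(add(Z, Z)), add(add(Z, SSSZ), mul(Z, Z)))))))
  →13  S(S(S(S(S(add(add(Z, Z), add(add(Z, SSSZ), mul(Z, Z))))))))
  →14  S(S(S(S(S(add(Z, add(add(Z, SSSZ), mul(Z, Z))))))))
  →15  S(S(S(S(S(add(add(Z, SSSZ), mul(Z, Z)))))))
  →16  S(S(S(S(S(add(SSSZ, mul(Z, Z)))))))
  →17  S(S(S(S(S(S(add(SSZ, mul(Z, Z))))))))
  →18  S(S(S(S(S(S(S(add(SZ, mul(Z, Z)))))))))
  →19  S(S(S(S(S(S(S(S(add(Z, mul(Z, Z))))))))))
  →20  S(S(S(S(S(S(S(S(mul(Z, Z)))))))))
  →21  S^8(Z)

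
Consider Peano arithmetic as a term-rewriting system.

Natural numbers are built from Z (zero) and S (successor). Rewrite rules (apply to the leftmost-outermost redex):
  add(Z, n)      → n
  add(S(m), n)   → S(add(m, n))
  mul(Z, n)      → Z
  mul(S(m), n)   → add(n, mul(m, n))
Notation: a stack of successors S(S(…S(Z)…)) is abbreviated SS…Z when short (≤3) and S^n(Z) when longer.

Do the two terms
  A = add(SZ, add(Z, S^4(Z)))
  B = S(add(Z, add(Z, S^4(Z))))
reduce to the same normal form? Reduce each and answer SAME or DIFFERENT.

Answer: SAME — A ⇓ S^5(Z), B ⇓ S^5(Z)

Working:
Term A:
  start: add(SZ, add(Z, S^4(Z)))
  →1  S(add(Z, add(Z, S^4(Z))))
  →2  S(add(Z, S^4(Z)))
  →3  S^5(Z)

Term B:
  start: S(add(Z, add(Z, S^4(Z))))
  →1  S(add(Z, S^4(Z)))
  →2  S^5(Z)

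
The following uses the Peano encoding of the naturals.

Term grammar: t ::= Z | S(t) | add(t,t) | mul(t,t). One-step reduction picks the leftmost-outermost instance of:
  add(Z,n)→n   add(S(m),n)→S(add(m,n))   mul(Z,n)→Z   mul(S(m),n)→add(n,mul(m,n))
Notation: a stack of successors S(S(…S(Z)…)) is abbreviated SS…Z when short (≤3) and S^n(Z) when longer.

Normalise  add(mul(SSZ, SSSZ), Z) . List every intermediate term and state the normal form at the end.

Answer: normal form = S^6(Z)  (in 18 steps)

Reduction:
  start: add(mul(SSZ, SSSZ), Z)
  →1  add(add(SSSZ, mul(SZ, SSSZ)), Z)
  →2  add(S(add(SSZ, mul(SZ, SSSZ))), Z)
  →3  S(add(add(SSZ, mul(SZ, SSSZ)), Z))
  →4  S(add(S(add(SZ, mul(SZ, SSSZ))), Z))
  →5  S(S(add(add(SZ, mul(SZ, SSSZ)), Z)))
  →6  S(S(add(S(add(Z, mul(SZ, SSSZ))), Z)))
  →7  S(S(S(add(add(Z, mul(SZ, SSSZ)), Z))))
  →8  S(S(S(add(mul(SZ, SSSZ), Z))))
  →9  S(S(S(add(add(SSSZ, mul(Z, SSSZ)), Z))))
  →10  S(S(S(add(S(add(SSZ, mul(Z, SSSZ))), Z))))
  →11  S(S(S(S(add(add(SSZ, mul(Z, SSSZ)), Z)))))
  →12  S(S(S(S(add(S(add(SZ, mul(Z, SSSZ))), Z)))))
  →13  S(S(S(S(S(add(add(SZ, mul(Z, SSSZ)), Z))))))
  →14  S(S(S(S(S(add(S(add(Z, mul(Z, SSSZ))), Z))))))
  →15  S(S(S(S(S(S(add(add(Z, mul(Z, SSSZ)), Z)))))))
  →16  S(S(S(S(S(S(add(mul(Z, SSSZ), Z)))))))
  →17  S(S(S(S(S(S(add(Z, Z)))))))
  →18  S^6(Z)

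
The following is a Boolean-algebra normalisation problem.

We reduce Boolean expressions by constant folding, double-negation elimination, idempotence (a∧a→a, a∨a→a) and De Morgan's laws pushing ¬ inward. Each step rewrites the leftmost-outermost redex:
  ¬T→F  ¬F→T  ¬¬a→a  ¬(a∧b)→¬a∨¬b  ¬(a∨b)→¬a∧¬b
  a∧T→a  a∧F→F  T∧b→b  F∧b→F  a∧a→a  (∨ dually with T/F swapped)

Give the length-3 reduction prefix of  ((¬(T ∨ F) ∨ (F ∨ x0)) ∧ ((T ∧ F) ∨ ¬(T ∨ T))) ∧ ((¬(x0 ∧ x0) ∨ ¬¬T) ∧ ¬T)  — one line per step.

  start: ((¬(T ∨ F) ∨ (F ∨ x0)) ∧ ((T ∧ F) ∨ ¬(T ∨ T))) ∧ ((¬(x0 ∧ x0) ∨ ¬¬T) ∧ ¬T)
  step 1: (((¬T ∧ ¬F) ∨ (F ∨ x0)) ∧ ((T ∧ F) ∨ ¬(T ∨ T))) ∧ ((¬(x0 ∧ x0) ∨ ¬¬T) ∧ ¬T)
  step 2: (((F ∧ ¬F) ∨ (F ∨ x0)) ∧ ((T ∧ F) ∨ ¬(T ∨ T))) ∧ ((¬(x0 ∧ x0) ∨ ¬¬T) ∧ ¬T)
  step 3: ((F ∨ (F ∨ x0)) ∧ ((T ∧ F) ∨ ¬(T ∨ T))) ∧ ((¬(x0 ∧ x0) ∨ ¬¬T) ∧ ¬T)

Answer: after 3 steps: ((F ∨ (F ∨ x0)) ∧ ((T ∧ F) ∨ ¬(T ∨ T))) ∧ ((¬(x0 ∧ x0) ∨ ¬¬T) ∧ ¬T)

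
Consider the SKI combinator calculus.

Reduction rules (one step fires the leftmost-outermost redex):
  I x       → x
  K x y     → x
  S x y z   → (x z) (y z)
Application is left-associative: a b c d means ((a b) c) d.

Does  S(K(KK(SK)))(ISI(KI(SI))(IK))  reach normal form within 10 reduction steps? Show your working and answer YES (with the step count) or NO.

Answer: YES — reaches normal form S(KK)(KK) in 8 ≤ 10 steps

Derivation:
  start: S(K(KK(SK)))(ISI(KI(SI))(IK))
  →1  S(KK)(ISI(KI(SI))(IK))
  →2  S(KK)(SI(KI(SI))(IK))
  →3  S(KK)(I(IK)(KI(SI)(IK)))
  →4  S(KK)(IK(KI(SI)(IK)))
  →5  S(KK)(K(KI(SI)(IK)))
  →6  S(KK)(K(I(IK)))
  →7  S(KK)(K(IK))
  →8  S(KK)(KK)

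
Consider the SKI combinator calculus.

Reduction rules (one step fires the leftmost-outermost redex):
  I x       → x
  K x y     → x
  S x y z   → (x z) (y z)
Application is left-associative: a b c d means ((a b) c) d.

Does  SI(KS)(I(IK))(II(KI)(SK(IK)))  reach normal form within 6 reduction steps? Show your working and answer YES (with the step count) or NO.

  start: SI(KS)(I(IK))(II(KI)(SK(IK)))
  →1  I(I(IK))(KS(I(IK)))(II(KI)(SK(IK)))
  →2  I(IK)(KS(I(IK)))(II(KI)(SK(IK)))
  →3  IK(KS(I(IK)))(II(KI)(SK(IK)))
  →4  K(KS(I(IK)))(II(KI)(SK(IK)))
  →5  KS(I(IK))
  →6  S

Answer: YES — reaches normal form S in 6 ≤ 6 steps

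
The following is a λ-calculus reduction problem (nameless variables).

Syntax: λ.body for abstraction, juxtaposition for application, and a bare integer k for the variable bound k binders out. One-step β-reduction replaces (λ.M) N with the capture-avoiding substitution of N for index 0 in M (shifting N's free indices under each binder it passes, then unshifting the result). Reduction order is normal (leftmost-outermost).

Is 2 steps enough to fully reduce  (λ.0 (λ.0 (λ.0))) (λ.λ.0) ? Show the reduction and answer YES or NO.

  start: (λ.0 (λ.0 (λ.0))) (λ.λ.0)
  →1  (λ.λ.0) (λ.0 (λ.0))
  →2  λ.0

Answer: YES — reaches normal form λ.0 in 2 ≤ 2 steps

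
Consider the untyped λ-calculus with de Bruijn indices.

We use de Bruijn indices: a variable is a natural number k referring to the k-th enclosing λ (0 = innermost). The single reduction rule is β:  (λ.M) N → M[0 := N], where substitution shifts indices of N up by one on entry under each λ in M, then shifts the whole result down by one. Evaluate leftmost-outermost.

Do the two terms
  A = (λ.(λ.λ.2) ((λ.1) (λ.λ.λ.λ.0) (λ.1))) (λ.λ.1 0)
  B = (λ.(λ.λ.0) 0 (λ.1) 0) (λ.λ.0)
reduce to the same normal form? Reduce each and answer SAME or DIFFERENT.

Term A:
  start: (λ.(λ.λ.2) ((λ.1) (λ.λ.λ.λ.0) (λ.1))) (λ.λ.1 0)
  →1  (λ.λ.λ.λ.1 0) ((λ.λ.λ.1 0) (λ.λ.λ.λ.0) (λ.λ.λ.1 0))
  →2  λ.λ.λ.1 0

Term B:
  start: (λ.(λ.λ.0) 0 (λ.1) 0) (λ.λ.0)
  →1  (λ.λ.0) (λ.λ.0) (λ.λ.λ.0) (λ.λ.0)
  →2  (λ.0) (λ.λ.λ.0) (λ.λ.0)
  →3  (λ.λ.λ.0) (λ.λ.0)
  →4  λ.λ.0

Answer: DIFFERENT — A ⇓ λ.λ.λ.1 0, B ⇓ λ.λ.0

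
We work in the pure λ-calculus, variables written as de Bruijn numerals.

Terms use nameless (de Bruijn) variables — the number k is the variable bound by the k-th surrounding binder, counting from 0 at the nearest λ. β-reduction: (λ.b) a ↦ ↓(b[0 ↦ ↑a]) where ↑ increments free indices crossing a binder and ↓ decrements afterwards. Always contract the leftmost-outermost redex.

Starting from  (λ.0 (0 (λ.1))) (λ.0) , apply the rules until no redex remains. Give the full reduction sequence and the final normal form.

  start: (λ.0 (0 (λ.1))) (λ.0)
  [1] (λ.0) ((λ.0) (λ.λ.0))
  [2] (λ.0) (λ.λ.0)
  [3] λ.λ.0

Answer: normal form = λ.λ.0  (in 3 steps)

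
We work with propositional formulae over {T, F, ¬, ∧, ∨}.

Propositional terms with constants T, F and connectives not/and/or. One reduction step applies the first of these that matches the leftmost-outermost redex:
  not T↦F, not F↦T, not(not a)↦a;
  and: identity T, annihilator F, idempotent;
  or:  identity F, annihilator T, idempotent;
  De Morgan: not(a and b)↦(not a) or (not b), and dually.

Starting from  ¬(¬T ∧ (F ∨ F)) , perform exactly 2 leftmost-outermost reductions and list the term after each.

Answer: after 2 steps: T ∨ ¬(F ∨ F)

Working:
  start: ¬(¬T ∧ (F ∨ F))
  [1] ¬¬T ∨ ¬(F ∨ F)
  [2] T ∨ ¬(F ∨ F)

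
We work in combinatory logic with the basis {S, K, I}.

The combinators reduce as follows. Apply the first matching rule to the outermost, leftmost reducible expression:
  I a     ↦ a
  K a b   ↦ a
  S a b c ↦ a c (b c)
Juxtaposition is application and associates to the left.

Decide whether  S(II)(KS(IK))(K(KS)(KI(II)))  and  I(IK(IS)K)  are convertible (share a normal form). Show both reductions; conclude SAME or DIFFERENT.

Answer: SAME — A ⇓ S, B ⇓ S

Derivation:
Term A:
  start: S(II)(KS(IK))(K(KS)(KI(II)))
  [1] II(K(KS)(KI(II)))(KS(IK)(K(KS)(KI(II))))
  [2] I(K(KS)(KI(II)))(KS(IK)(K(KS)(KI(II))))
  [3] K(KS)(KI(II))(KS(IK)(K(KS)(KI(II))))
  [4] KS(KS(IK)(K(KS)(KI(II))))
  [5] S

Term B:
  start: I(IK(IS)K)
  [1] IK(IS)K
  [2] K(IS)K
  [3] IS
  [4] S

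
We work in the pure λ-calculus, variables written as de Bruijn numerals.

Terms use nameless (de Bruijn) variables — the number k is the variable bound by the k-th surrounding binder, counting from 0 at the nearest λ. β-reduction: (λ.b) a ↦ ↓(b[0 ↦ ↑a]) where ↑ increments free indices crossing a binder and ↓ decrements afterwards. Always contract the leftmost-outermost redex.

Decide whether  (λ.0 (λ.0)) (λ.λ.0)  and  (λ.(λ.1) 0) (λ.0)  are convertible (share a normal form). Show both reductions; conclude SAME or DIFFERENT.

Answer: SAME — A ⇓ λ.0, B ⇓ λ.0

Reduction:
Term A:
  start: (λ.0 (λ.0)) (λ.λ.0)
  step 1: (λ.λ.0) (λ.0)
  step 2: λ.0

Term B:
  start: (λ.(λ.1) 0) (λ.0)
  step 1: (λ.λ.0) (λ.0)
  step 2: λ.0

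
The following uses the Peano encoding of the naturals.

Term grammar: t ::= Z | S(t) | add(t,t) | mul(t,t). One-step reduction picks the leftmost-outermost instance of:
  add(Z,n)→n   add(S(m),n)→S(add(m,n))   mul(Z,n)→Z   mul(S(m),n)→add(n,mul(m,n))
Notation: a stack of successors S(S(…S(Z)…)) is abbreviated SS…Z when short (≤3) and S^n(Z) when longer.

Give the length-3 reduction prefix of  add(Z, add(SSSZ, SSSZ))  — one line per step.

  start: add(Z, add(SSSZ, SSSZ))
  step 1: add(SSSZ, SSSZ)
  step 2: S(add(SSZ, SSSZ))
  step 3: S(S(add(SZ, SSSZ)))

Answer: after 3 steps: S(S(add(SZ, SSSZ)))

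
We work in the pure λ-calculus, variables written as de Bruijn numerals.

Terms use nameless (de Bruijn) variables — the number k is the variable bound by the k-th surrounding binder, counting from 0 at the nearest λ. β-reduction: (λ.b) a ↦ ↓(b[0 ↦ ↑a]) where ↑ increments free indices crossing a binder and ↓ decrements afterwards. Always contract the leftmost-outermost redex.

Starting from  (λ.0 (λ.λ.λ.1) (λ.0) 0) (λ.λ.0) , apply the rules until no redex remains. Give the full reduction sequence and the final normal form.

Answer: normal form = λ.λ.0  (in 4 steps)

Working:
  start: (λ.0 (λ.λ.λ.1) (λ.0) 0) (λ.λ.0)
  →1  (λ.λ.0) (λ.λ.λ.1) (λ.0) (λ.λ.0)
  →2  (λ.0) (λ.0) (λ.λ.0)
  →3  (λ.0) (λ.λ.0)
  →4  λ.λ.0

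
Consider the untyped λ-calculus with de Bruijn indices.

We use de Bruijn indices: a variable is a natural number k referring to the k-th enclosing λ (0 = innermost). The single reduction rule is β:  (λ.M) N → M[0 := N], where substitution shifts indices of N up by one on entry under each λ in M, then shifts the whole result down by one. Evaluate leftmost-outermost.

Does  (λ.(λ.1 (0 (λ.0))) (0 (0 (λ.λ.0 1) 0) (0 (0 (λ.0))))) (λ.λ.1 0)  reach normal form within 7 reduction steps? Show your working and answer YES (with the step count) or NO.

Answer: NO — after 7 steps the term is λ.(λ.λ.0 1) (λ.λ.1 0) ((λ.λ.1 0) ((λ.λ.1 0) (λ.0))) (λ.0) 0, not yet normal

Working:
  start: (λ.(λ.1 (0 (λ.0))) (0 (0 (λ.λ.0 1) 0) (0 (0 (λ.0))))) (λ.λ.1 0)
  →1  (λ.(λ.λ.1 0) (0 (λ.0))) ((λ.λ.1 0) ((λ.λ.1 0) (λ.λ.0 1) (λ.λ.1 0)) ((λ.λ.1 0) ((λ.λ.1 0) (λ.0))))
  →2  (λ.λ.1 0) ((λ.λ.1 0) ((λ.λ.1 0) (λ.λ.0 1) (λ.λ.1 0)) ((λ.λ.1 0) ((λ.λ.1 0) (λ.0))) (λ.0))
  →3  λ.(λ.λ.1 0) ((λ.λ.1 0) (λ.λ.0 1) (λ.λ.1 0)) ((λ.λ.1 0) ((λ.λ.1 0) (λ.0))) (λ.0) 0
  →4  λ.(λ.(λ.λ.1 0) (λ.λ.0 1) (λ.λ.1 0) 0) ((λ.λ.1 0) ((λ.λ.1 0) (λ.0))) (λ.0) 0
  →5  λ.(λ.λ.1 0) (λ.λ.0 1) (λ.λ.1 0) ((λ.λ.1 0) ((λ.λ.1 0) (λ.0))) (λ.0) 0
  →6  λ.(λ.(λ.λ.0 1) 0) (λ.λ.1 0) ((λ.λ.1 0) ((λ.λ.1 0) (λ.0))) (λ.0) 0
  →7  λ.(λ.λ.0 1) (λ.λ.1 0) ((λ.λ.1 0) ((λ.λ.1 0) (λ.0))) (λ.0) 0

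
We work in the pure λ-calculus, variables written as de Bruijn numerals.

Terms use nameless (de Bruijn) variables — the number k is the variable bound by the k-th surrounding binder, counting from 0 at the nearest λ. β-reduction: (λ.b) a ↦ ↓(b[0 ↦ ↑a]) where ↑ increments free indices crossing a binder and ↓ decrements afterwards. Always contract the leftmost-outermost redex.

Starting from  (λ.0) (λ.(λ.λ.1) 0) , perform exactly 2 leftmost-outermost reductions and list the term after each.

  start: (λ.0) (λ.(λ.λ.1) 0)
  →1  λ.(λ.λ.1) 0
  →2  λ.λ.1

Answer: after 2 steps: λ.λ.1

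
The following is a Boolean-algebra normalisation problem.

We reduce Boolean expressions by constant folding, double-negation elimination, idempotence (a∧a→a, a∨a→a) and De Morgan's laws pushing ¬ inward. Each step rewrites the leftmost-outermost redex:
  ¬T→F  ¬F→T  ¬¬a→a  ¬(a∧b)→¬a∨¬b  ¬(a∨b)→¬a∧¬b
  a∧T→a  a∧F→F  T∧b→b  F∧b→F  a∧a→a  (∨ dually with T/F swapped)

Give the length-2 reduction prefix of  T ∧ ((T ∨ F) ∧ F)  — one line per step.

  start: T ∧ ((T ∨ F) ∧ F)
  →1  (T ∨ F) ∧ F
  →2  F

Answer: after 2 steps: F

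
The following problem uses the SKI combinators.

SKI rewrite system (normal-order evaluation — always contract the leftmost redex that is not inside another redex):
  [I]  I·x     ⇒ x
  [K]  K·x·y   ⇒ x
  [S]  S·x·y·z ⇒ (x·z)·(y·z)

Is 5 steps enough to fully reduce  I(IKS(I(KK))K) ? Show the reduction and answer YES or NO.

  start: I(IKS(I(KK))K)
  [1] IKS(I(KK))K
  [2] KS(I(KK))K
  [3] SK

Answer: YES — reaches normal form SK in 3 ≤ 5 steps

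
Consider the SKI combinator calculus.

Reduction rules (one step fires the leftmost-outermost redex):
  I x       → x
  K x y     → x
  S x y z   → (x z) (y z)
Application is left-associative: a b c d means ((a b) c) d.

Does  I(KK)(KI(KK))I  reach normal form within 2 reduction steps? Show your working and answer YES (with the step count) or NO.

Answer: YES — reaches normal form KI in 2 ≤ 2 steps

Working:
  start: I(KK)(KI(KK))I
  step 1: KK(KI(KK))I
  step 2: KI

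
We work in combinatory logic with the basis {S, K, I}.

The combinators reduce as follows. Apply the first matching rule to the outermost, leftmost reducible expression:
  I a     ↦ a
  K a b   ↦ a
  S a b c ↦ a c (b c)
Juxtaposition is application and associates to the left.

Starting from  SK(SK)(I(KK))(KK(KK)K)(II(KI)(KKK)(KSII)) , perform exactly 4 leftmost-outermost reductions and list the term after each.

  start: SK(SK)(I(KK))(KK(KK)K)(II(KI)(KKK)(KSII))
  [1] K(I(KK))(SK(I(KK)))(KK(KK)K)(II(KI)(KKK)(KSII))
  [2] I(KK)(KK(KK)K)(II(KI)(KKK)(KSII))
  [3] KK(KK(KK)K)(II(KI)(KKK)(KSII))
  [4] K(II(KI)(KKK)(KSII))

Answer: after 4 steps: K(II(KI)(KKK)(KSII))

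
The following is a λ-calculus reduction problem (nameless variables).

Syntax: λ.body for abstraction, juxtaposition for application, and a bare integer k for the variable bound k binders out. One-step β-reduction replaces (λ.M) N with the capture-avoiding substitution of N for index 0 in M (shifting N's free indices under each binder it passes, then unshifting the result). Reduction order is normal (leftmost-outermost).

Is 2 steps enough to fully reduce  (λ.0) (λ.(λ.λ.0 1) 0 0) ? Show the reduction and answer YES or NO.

  start: (λ.0) (λ.(λ.λ.0 1) 0 0)
  →1  λ.(λ.λ.0 1) 0 0
  →2  λ.(λ.0 1) 0

Answer: NO — after 2 steps the term is λ.(λ.0 1) 0, not yet normal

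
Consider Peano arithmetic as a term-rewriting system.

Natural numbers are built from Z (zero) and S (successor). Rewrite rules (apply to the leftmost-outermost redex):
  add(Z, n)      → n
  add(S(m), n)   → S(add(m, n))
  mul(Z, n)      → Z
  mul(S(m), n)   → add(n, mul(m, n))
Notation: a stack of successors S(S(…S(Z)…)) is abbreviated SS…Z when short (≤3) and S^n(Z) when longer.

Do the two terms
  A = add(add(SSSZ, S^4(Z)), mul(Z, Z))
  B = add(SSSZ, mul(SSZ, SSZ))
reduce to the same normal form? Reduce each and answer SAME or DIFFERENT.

Term A:
  start: add(add(SSSZ, S^4(Z)), mul(Z, Z))
  step 1: add(S(add(SSZ, S^4(Z))), mul(Z, Z))
  step 2: S(add(add(SSZ, S^4(Z)), mul(Z, Z)))
  step 3: S(add(S(add(SZ, S^4(Z))), mul(Z, Z)))
  step 4: S(S(add(add(SZ, S^4(Z)), mul(Z, Z))))
  step 5: S(S(add(S(add(Z, S^4(Z))), mul(Z, Z))))
  step 6: S(S(S(add(add(Z, S^4(Z)), mul(Z, Z)))))
  step 7: S(S(S(add(S^4(Z), mul(Z, Z)))))
  step 8: S(S(S(S(add(SSSZ, mul(Z, Z))))))
  step 9: S(S(S(S(S(add(SSZ, mul(Z, Z)))))))
  step 10: S(S(S(S(S(S(add(SZ, mul(Z, Z))))))))
  step 11: S(S(S(S(S(S(S(add(Z, mul(Z, Z)))))))))
  step 12: S(S(S(S(S(S(S(mul(Z, Z))))))))
  step 13: S^7(Z)

Term B:
  start: add(SSSZ, mul(SSZ, SSZ))
  step 1: S(add(SSZ, mul(SSZ, SSZ)))
  step 2: S(S(add(SZ, mul(SSZ, SSZ))))
  step 3: S(S(S(add(Z, mul(SSZ, SSZ)))))
  step 4: S(S(S(mul(SSZ, SSZ))))
  step 5: S(S(S(add(SSZ, mul(SZ, SSZ)))))
  step 6: S(S(S(S(add(SZ, mul(SZ, SSZ))))))
  step 7: S(S(S(S(S(add(Z, mul(SZ, SSZ)))))))
  step 8: S(S(S(S(S(mul(SZ, SSZ))))))
  step 9: S(S(S(S(S(add(SSZ, mul(Z, SSZ)))))))
  step 10: S(S(S(S(S(S(add(SZ, mul(Z, SSZ))))))))
  step 11: S(S(S(S(S(S(S(add(Z, mul(Z, SSZ)))))))))
  step 12: S(S(S(S(S(S(S(mul(Z, SSZ))))))))
  step 13: S^7(Z)

Answer: SAME — A ⇓ S^7(Z), B ⇓ S^7(Z)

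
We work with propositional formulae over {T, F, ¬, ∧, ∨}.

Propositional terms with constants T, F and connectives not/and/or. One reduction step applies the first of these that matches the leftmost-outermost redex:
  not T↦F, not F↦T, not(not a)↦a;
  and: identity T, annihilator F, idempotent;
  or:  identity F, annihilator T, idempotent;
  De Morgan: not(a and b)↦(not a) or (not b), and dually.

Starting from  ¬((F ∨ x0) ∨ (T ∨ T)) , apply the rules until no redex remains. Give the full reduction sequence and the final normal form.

  start: ¬((F ∨ x0) ∨ (T ∨ T))
  →1  ¬(F ∨ x0) ∧ ¬(T ∨ T)
  →2  (¬F ∧ ¬x0) ∧ ¬(T ∨ T)
  →3  (T ∧ ¬x0) ∧ ¬(T ∨ T)
  →4  ¬x0 ∧ ¬(T ∨ T)
  →5  ¬x0 ∧ (¬T ∧ ¬T)
  →6  ¬x0 ∧ ¬T
  →7  ¬x0 ∧ F
  →8  F

Answer: normal form = F  (in 8 steps)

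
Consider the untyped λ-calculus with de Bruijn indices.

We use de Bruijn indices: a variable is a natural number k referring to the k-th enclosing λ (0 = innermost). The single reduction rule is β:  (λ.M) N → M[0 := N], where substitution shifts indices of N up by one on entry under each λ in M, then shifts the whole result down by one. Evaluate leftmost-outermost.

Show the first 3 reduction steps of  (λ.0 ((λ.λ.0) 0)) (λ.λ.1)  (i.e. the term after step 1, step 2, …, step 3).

Answer: after 3 steps: λ.λ.0

Reduction:
  start: (λ.0 ((λ.λ.0) 0)) (λ.λ.1)
  step 1: (λ.λ.1) ((λ.λ.0) (λ.λ.1))
  step 2: λ.(λ.λ.0) (λ.λ.1)
  step 3: λ.λ.0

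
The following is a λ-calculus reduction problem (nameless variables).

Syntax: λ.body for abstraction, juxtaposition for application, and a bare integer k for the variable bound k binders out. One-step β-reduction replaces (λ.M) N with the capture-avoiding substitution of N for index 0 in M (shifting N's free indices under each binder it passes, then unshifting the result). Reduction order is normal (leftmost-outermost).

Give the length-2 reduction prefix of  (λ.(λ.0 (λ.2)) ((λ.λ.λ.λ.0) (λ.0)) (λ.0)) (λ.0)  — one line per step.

  start: (λ.(λ.0 (λ.2)) ((λ.λ.λ.λ.0) (λ.0)) (λ.0)) (λ.0)
  [1] (λ.0 (λ.λ.0)) ((λ.λ.λ.λ.0) (λ.0)) (λ.0)
  [2] (λ.λ.λ.λ.0) (λ.0) (λ.λ.0) (λ.0)

Answer: after 2 steps: (λ.λ.λ.λ.0) (λ.0) (λ.λ.0) (λ.0)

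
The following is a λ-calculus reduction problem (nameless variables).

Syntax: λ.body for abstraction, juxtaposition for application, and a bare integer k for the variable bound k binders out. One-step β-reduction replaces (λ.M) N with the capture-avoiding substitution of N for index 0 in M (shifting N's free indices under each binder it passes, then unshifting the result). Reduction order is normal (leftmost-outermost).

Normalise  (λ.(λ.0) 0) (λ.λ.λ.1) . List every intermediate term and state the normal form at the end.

Answer: normal form = λ.λ.λ.1  (in 2 steps)

Working:
  start: (λ.(λ.0) 0) (λ.λ.λ.1)
  →1  (λ.0) (λ.λ.λ.1)
  →2  λ.λ.λ.1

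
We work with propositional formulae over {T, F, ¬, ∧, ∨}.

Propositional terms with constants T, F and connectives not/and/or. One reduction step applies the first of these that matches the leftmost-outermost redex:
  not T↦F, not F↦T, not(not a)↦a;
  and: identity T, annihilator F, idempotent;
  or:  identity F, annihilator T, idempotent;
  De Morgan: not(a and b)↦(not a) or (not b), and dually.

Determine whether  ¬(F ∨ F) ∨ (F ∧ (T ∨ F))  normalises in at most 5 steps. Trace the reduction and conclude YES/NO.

Answer: YES — reaches normal form T in 4 ≤ 5 steps

Derivation:
  start: ¬(F ∨ F) ∨ (F ∧ (T ∨ F))
  step 1: (¬F ∧ ¬F) ∨ (F ∧ (T ∨ F))
  step 2: ¬F ∨ (F ∧ (T ∨ F))
  step 3: T ∨ (F ∧ (T ∨ F))
  step 4: T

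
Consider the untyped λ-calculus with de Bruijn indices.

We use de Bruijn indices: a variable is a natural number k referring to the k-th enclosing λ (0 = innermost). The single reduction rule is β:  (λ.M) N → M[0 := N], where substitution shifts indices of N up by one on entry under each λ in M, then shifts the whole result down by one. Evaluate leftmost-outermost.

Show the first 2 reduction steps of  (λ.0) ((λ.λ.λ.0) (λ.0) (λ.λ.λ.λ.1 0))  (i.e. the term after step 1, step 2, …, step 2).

  start: (λ.0) ((λ.λ.λ.0) (λ.0) (λ.λ.λ.λ.1 0))
  →1  (λ.λ.λ.0) (λ.0) (λ.λ.λ.λ.1 0)
  →2  (λ.λ.0) (λ.λ.λ.λ.1 0)

Answer: after 2 steps: (λ.λ.0) (λ.λ.λ.λ.1 0)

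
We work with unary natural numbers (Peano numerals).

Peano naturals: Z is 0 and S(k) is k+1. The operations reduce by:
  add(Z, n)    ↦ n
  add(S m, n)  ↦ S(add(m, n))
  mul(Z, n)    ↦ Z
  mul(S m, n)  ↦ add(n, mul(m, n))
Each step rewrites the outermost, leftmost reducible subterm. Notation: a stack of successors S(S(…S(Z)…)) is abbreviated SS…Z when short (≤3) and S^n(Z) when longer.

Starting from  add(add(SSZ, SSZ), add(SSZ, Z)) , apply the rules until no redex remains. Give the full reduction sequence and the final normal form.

  start: add(add(SSZ, SSZ), add(SSZ, Z))
  step 1: add(S(add(SZ, SSZ)), add(SSZ, Z))
  step 2: S(add(add(SZ, SSZ), add(SSZ, Z)))
  step 3: S(add(S(add(Z, SSZ)), add(SSZ, Z)))
  step 4: S(S(add(add(Z, SSZ), add(SSZ, Z))))
  step 5: S(S(add(SSZ, add(SSZ, Z))))
  step 6: S(S(S(add(SZ, add(SSZ, Z)))))
  step 7: S(S(S(S(add(Z, add(SSZ, Z))))))
  step 8: S(S(S(S(add(SSZ, Z)))))
  step 9: S(S(S(S(S(add(SZ, Z))))))
  step 10: S(S(S(S(S(S(add(Z, Z)))))))
  step 11: S^6(Z)

Answer: normal form = S^6(Z)  (in 11 steps)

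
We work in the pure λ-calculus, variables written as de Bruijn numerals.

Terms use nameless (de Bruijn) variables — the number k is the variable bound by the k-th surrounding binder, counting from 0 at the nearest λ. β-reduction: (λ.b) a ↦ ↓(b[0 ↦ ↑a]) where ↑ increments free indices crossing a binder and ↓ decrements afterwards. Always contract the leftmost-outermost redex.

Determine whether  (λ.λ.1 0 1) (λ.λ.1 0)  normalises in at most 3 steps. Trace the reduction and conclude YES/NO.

  start: (λ.λ.1 0 1) (λ.λ.1 0)
  [1] λ.(λ.λ.1 0) 0 (λ.λ.1 0)
  [2] λ.(λ.1 0) (λ.λ.1 0)
  [3] λ.0 (λ.λ.1 0)

Answer: YES — reaches normal form λ.0 (λ.λ.1 0) in 3 ≤ 3 steps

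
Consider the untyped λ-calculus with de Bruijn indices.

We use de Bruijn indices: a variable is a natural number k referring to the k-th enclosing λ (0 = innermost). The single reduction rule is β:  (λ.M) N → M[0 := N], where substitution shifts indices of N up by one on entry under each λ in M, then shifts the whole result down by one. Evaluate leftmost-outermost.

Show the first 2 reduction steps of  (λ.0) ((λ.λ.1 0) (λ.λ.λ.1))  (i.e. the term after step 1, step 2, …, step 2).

Answer: after 2 steps: λ.(λ.λ.λ.1) 0

Reduction:
  start: (λ.0) ((λ.λ.1 0) (λ.λ.λ.1))
  →1  (λ.λ.1 0) (λ.λ.λ.1)
  →2  λ.(λ.λ.λ.1) 0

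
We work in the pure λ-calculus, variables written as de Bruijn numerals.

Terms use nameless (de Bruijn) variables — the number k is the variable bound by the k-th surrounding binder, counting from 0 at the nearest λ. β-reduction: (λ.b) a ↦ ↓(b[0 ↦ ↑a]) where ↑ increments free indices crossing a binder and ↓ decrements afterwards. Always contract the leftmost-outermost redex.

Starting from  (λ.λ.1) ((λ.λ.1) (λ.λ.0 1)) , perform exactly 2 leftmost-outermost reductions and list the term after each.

Answer: after 2 steps: λ.λ.λ.λ.0 1

Derivation:
  start: (λ.λ.1) ((λ.λ.1) (λ.λ.0 1))
  →1  λ.(λ.λ.1) (λ.λ.0 1)
  →2  λ.λ.λ.λ.0 1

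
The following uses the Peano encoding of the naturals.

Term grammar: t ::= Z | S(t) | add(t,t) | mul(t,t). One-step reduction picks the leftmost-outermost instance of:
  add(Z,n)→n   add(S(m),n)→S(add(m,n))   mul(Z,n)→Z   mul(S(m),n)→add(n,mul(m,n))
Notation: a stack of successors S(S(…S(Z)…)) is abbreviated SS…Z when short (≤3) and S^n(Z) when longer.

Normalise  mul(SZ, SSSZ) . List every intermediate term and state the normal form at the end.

Answer: normal form = SSSZ  (in 6 steps)

Reduction:
  start: mul(SZ, SSSZ)
  [1] add(SSSZ, mul(Z, SSSZ))
  [2] S(add(SSZ, mul(Z, SSSZ)))
  [3] S(S(add(SZ, mul(Z, SSSZ))))
  [4] S(S(S(add(Z, mul(Z, SSSZ)))))
  [5] S(S(S(mul(Z, SSSZ))))
  [6] SSSZ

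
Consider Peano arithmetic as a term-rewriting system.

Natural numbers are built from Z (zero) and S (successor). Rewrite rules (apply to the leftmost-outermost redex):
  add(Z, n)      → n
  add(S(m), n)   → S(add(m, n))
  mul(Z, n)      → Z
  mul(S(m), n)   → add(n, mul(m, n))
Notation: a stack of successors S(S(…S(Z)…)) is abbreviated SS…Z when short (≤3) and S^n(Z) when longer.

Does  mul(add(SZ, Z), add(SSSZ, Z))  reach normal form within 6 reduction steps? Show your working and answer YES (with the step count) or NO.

  start: mul(add(SZ, Z), add(SSSZ, Z))
  [1] mul(S(add(Z, Z)), add(SSSZ, Z))
  [2] add(add(SSSZ, Z), mul(add(Z, Z), add(SSSZ, Z)))
  [3] add(S(add(SSZ, Z)), mul(add(Z, Z), add(SSSZ, Z)))
  [4] S(add(add(SSZ, Z), mul(add(Z, Z), add(SSSZ, Z))))
  [5] S(add(S(add(SZ, Z)), mul(add(Z, Z), add(SSSZ, Z))))
  [6] S(S(add(add(SZ, Z), mul(add(Z, Z), add(SSSZ, Z)))))

Answer: NO — after 6 steps the term is S(S(add(add(SZ, Z), mul(add(Z, Z), add(SSSZ, Z))))), not yet normal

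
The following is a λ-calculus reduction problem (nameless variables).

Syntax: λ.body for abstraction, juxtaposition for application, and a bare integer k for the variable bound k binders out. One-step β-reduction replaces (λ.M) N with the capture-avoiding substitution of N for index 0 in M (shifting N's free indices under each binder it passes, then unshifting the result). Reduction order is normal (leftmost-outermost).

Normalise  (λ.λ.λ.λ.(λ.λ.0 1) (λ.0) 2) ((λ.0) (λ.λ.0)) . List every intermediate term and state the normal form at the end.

Answer: normal form = λ.λ.λ.2 (λ.0)  (in 3 steps)

Derivation:
  start: (λ.λ.λ.λ.(λ.λ.0 1) (λ.0) 2) ((λ.0) (λ.λ.0))
  →1  λ.λ.λ.(λ.λ.0 1) (λ.0) 2
  →2  λ.λ.λ.(λ.0 (λ.0)) 2
  →3  λ.λ.λ.2 (λ.0)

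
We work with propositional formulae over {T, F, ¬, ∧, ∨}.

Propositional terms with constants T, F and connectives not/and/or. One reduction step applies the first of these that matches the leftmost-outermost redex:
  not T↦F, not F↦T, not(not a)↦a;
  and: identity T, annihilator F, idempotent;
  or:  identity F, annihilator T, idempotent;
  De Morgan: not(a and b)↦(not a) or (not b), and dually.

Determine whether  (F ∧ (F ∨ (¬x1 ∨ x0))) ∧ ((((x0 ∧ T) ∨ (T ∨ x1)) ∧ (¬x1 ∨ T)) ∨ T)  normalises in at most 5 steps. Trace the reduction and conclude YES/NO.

Answer: YES — reaches normal form F in 2 ≤ 5 steps

Working:
  start: (F ∧ (F ∨ (¬x1 ∨ x0))) ∧ ((((x0 ∧ T) ∨ (T ∨ x1)) ∧ (¬x1 ∨ T)) ∨ T)
  [1] F ∧ ((((x0 ∧ T) ∨ (T ∨ x1)) ∧ (¬x1 ∨ T)) ∨ T)
  [2] F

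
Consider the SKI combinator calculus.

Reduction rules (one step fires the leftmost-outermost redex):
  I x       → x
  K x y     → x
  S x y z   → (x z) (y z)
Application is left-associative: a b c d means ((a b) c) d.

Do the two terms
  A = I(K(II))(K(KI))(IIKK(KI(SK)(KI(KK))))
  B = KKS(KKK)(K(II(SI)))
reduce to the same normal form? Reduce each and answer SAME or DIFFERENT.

Answer: SAME — A ⇓ K, B ⇓ K

Working:
Term A:
  start: I(K(II))(K(KI))(IIKK(KI(SK)(KI(KK))))
  step 1: K(II)(K(KI))(IIKK(KI(SK)(KI(KK))))
  step 2: II(IIKK(KI(SK)(KI(KK))))
  step 3: I(IIKK(KI(SK)(KI(KK))))
  step 4: IIKK(KI(SK)(KI(KK)))
  step 5: IKK(KI(SK)(KI(KK)))
  step 6: KK(KI(SK)(KI(KK)))
  step 7: K

Term B:
  start: KKS(KKK)(K(II(SI)))
  step 1: K(KKK)(K(II(SI)))
  step 2: KKK
  step 3: K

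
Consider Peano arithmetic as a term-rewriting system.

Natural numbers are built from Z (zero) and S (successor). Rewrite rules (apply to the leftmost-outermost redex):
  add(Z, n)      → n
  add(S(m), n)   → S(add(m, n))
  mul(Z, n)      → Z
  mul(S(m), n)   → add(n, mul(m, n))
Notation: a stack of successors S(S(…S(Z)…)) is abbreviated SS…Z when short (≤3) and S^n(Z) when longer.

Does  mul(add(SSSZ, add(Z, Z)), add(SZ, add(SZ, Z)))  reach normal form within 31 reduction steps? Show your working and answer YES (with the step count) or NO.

Answer: YES — reaches normal form S^6(Z) in 30 ≤ 31 steps

Working:
  start: mul(add(SSSZ, add(Z, Z)), add(SZ, add(SZ, Z)))
  →1  mul(S(add(SSZ, add(Z, Z))), add(SZ, add(SZ, Z)))
  →2  add(add(SZ, add(SZ, Z)), mul(add(SSZ, add(Z, Z)), add(SZ, add(SZ, Z))))
  →3  add(S(add(Z, add(SZ, Z))), mul(add(SSZ, add(Z, Z)), add(SZ, add(SZ, Z))))
  →4  S(add(add(Z, add(SZ, Z)), mul(add(SSZ, add(Z, Z)), add(SZ, add(SZ, Z)))))
  →5  S(add(add(SZ, Z), mul(add(SSZ, add(Z, Z)), add(SZ, add(SZ, Z)))))
  →6  S(add(S(add(Z, Z)), mul(add(SSZ, add(Z, Z)), add(SZ, add(SZ, Z)))))
  →7  S(S(add(add(Z, Z), mul(add(SSZ, add(Z, Z)), add(SZ, add(SZ, Z))))))
  →8  S(S(add(Z, mul(add(SSZ, add(Z, Z)), add(SZ, add(SZ, Z))))))
  →9  S(S(mul(add(SSZ, add(Z, Z)), add(SZ, add(SZ, Z)))))
  →10  S(S(mul(S(add(SZ, add(Z, Z))), add(SZ, add(SZ, Z)))))
  →11  S(S(add(add(SZ, add(SZ, Z)), mul(add(SZ, add(Z, Z)), add(SZ, add(SZ, Z))))))
  →12  S(S(add(S(add(Z, add(SZ, Z))), mul(add(SZ, add(Z, Z)), add(SZ, add(SZ, Z))))))
  →13  S(S(S(add(add(Z, add(SZ, Z)), mul(add(SZ, add(Z, Z)), add(SZ, add(SZ, Z)))))))
  →14  S(S(S(add(add(SZ, Z), mul(add(SZ, add(Z, Z)), add(SZ, add(SZ, Z)))))))
  →15  S(S(S(add(S(add(Z, Z)), mul(add(SZ, add(Z, Z)), add(SZ, add(SZ, Z)))))))
  →16  S(S(S(S(add(add(Z, Z), mul(add(SZ, add(Z, Z)), add(SZ, add(SZ, Z))))))))
  →17  S(S(S(S(add(Z, mul(add(SZ, add(Z, Z)), add(SZ, add(SZ, Z))))))))
  →18  S(S(S(S(mul(add(SZ, add(Z, Z)), add(SZ, add(SZ, Z)))))))
  →19  S(S(S(S(mul(S(add(Z, add(Z, Z))), add(SZ, add(SZ, Z)))))))
  →20  S(S(S(S(add(add(SZ, add(SZ, Z)), mul(add(Z, add(Z, Z)), add(SZ, add(SZ, Z))))))))
  →21  S(S(S(S(add(S(add(Z, add(SZ, Z))), mul(add(Z, add(Z, Z)), add(SZ, add(SZ, Z))))))))
  →22  S(S(S(S(S(add(add(Z, add(SZ, Z)), mul(add(Z, add(Z, Z)), add(SZ, add(SZ, Z)))))))))
  →23  S(S(S(S(S(add(add(SZ, Z), mul(add(Z, add(Z, Z)), add(SZ, add(SZ, Z)))))))))
  →24  S(S(S(S(S(add(S(add(Z, Z)), mul(add(Z, add(Z, Z)), add(SZ, add(SZ, Z)))))))))
  →25  S(S(S(S(S(S(add(add(Z, Z), mul(add(Z, add(Z, Z)), add(SZ, add(SZ, Z))))))))))
  →26  S(S(S(S(S(S(add(Z, mul(add(Z, add(Z, Z)), add(SZ, add(SZ, Z))))))))))
  →27  S(S(S(S(S(S(mul(add(Z, add(Z, Z)), add(SZ, add(SZ, Z)))))))))
  →28  S(S(S(S(S(S(mul(add(Z, Z), add(SZ, add(SZ, Z)))))))))
  →29  S(S(S(S(S(S(mul(Z, add(SZ, add(SZ, Z)))))))))
  →30  S^6(Z)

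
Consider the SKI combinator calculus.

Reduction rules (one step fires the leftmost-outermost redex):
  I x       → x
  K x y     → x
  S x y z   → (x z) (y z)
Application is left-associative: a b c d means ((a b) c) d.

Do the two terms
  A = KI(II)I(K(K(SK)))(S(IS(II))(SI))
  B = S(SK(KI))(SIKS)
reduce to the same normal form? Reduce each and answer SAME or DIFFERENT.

Term A:
  start: KI(II)I(K(K(SK)))(S(IS(II))(SI))
  [1] II(K(K(SK)))(S(IS(II))(SI))
  [2] I(K(K(SK)))(S(IS(II))(SI))
  [3] K(K(SK))(S(IS(II))(SI))
  [4] K(SK)

Term B:
  start: S(SK(KI))(SIKS)
  [1] S(SK(KI))(IS(KS))
  [2] S(SK(KI))(S(KS))

Answer: DIFFERENT — A ⇓ K(SK), B ⇓ S(SK(KI))(S(KS))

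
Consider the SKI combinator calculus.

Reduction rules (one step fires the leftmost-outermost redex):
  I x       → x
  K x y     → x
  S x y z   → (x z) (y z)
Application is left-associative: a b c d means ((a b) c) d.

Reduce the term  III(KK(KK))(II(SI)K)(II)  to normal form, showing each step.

  start: III(KK(KK))(II(SI)K)(II)
  step 1: II(KK(KK))(II(SI)K)(II)
  step 2: I(KK(KK))(II(SI)K)(II)
  step 3: KK(KK)(II(SI)K)(II)
  step 4: K(II(SI)K)(II)
  step 5: II(SI)K
  step 6: I(SI)K
  step 7: SIK

Answer: normal form = SIK  (in 7 steps)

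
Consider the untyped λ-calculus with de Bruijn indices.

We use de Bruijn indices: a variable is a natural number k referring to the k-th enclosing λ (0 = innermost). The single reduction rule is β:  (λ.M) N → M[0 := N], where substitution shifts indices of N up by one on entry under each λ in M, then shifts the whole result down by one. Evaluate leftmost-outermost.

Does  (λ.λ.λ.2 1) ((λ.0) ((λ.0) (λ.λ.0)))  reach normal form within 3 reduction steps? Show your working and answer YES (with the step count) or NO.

  start: (λ.λ.λ.2 1) ((λ.0) ((λ.0) (λ.λ.0)))
  →1  λ.λ.(λ.0) ((λ.0) (λ.λ.0)) 1
  →2  λ.λ.(λ.0) (λ.λ.0) 1
  →3  λ.λ.(λ.λ.0) 1

Answer: NO — after 3 steps the term is λ.λ.(λ.λ.0) 1, not yet normal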